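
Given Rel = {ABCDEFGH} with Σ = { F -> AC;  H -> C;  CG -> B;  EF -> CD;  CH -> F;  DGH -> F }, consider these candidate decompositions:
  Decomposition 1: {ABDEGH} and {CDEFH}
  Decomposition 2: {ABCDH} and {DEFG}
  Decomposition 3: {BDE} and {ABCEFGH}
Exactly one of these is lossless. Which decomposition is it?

Decomposition 1

Decomposition 1: common = {DEH}, closure = {ACDEFH} → lossless.
Decomposition 2: common = {D}, closure = {D} → lossy.
Decomposition 3: common = {BE}, closure = {BE} → lossy.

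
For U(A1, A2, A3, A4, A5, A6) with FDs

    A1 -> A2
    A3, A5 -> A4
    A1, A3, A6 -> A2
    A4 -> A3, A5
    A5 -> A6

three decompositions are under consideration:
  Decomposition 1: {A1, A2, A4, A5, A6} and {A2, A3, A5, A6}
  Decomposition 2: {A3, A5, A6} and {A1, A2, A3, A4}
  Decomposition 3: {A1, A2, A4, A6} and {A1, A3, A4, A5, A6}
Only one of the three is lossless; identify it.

Decomposition 3

Decomposition 1: common = {A2, A5, A6}, closure = {A2, A5, A6} → lossy.
Decomposition 2: common = {A3}, closure = {A3} → lossy.
Decomposition 3: common = {A1, A4, A6}, closure = {A1, A2, A3, A4, A5, A6} → lossless.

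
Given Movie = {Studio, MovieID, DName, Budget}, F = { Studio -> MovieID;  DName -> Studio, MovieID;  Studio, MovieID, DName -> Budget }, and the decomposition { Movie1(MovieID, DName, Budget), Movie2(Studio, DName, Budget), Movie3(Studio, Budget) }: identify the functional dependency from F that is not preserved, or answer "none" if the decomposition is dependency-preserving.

Studio -> MovieID

Check Studio → MovieID: no single fragment contains all of {Studio, MovieID}, and the restricted closure of {Studio} across the fragments never reaches {MovieID}.
DName → Studio, MovieID is preserved.
Studio, MovieID, DName → Budget is preserved.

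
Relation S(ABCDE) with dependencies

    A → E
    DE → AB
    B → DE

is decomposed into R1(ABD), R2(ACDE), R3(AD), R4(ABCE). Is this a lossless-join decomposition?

Chase test. Columns are ABCDE; row i has aⱼ where attribute j ∈ Ri, else bᵢⱼ.
Initial tableau (one row per fragment):
  row 1: a1 a2 b13 a4 b15
  row 2: a1 b22 a3 a4 a5
  row 3: a1 b32 b33 a4 b35
  row 4: a1 a2 a3 b44 a5
Rows 1 and 2 agree on A; apply A→E and equate their E entries.
Rows 1 and 3 agree on A; apply A→E and equate their E entries.
Rows 1 and 2 agree on DE; apply DE→AB and equate their AB entries.
Rows 1 and 3 agree on DE; apply DE→AB and equate their AB entries.
Rows 1 and 4 agree on B; apply B→DE and equate their DE entries.
Row 2 is now all distinguished symbols — the join is lossless.

Yes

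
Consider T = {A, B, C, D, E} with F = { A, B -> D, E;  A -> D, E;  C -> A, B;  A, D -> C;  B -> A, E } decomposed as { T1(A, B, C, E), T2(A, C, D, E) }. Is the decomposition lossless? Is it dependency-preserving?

lossless and dependency-preserving

Lossless test: (A, C, E)⁺ = {A, B, C, D, E}, which contains all of one fragment — lossless.
Dependency preservation: A, B → D, E is not contained in any single fragment, but the restricted closure of its left-hand side across the fragments still reaches the right-hand side; the remaining FDs each lie inside some fragment. All dependencies are preserved.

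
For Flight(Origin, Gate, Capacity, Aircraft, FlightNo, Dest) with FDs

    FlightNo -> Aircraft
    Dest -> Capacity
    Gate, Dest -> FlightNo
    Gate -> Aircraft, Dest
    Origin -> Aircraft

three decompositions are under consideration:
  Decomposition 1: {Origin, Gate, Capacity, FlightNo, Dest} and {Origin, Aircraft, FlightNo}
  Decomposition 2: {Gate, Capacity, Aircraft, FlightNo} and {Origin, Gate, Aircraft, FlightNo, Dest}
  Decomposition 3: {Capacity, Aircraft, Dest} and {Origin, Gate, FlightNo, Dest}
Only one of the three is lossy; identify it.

Decomposition 1: common = {Origin, FlightNo}, closure = {Origin, Aircraft, FlightNo} → lossless.
Decomposition 2: common = {Gate, Aircraft, FlightNo}, closure = {Gate, Capacity, Aircraft, FlightNo, Dest} → lossless.
Decomposition 3: common = {Dest}, closure = {Capacity, Dest} → lossy.

Decomposition 3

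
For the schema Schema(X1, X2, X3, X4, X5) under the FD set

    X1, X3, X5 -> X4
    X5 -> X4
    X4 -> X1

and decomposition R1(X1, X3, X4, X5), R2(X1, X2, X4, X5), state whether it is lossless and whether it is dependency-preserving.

lossy but dependency-preserving

Lossless test: (X1, X4, X5)⁺ = {X1, X4, X5}, which is a superkey of neither fragment — lossy.
Dependency preservation: every FD's attributes lie within a single fragment, so each can be enforced locally — preserved.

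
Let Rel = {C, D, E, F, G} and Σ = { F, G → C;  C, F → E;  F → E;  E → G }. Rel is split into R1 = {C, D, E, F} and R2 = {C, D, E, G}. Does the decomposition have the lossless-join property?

Yes

Common attributes: R1 ∩ R2 = {C, D, E}.
Closure of {C, D, E}: E → G applies, adding G. So (C, D, E)⁺ = {C, D, E, G}.
This closure contains every attribute of R2, so R1 ∩ R2 → R2. The join is lossless.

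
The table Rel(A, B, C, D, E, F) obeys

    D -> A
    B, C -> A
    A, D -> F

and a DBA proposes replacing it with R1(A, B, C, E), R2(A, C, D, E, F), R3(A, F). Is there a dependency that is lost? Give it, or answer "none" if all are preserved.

D → A lies within R2.
B, C → A lies within R1.
A, D → F lies within R2.
Every dependency is enforceable on the fragments, so the decomposition is dependency-preserving.

none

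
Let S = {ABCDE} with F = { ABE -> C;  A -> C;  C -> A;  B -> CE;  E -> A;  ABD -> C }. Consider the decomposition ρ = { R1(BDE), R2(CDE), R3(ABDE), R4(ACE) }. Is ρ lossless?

Yes

Chase test. Columns are ABCDE; row i has aⱼ where attribute j ∈ Ri, else bᵢⱼ.
Initial tableau (one row per fragment):
  row 1: b11 a2 b13 a4 a5
  row 2: b21 b22 a3 a4 a5
  row 3: a1 a2 b33 a4 a5
  row 4: a1 b42 a3 b44 a5
Rows 3 and 4 agree on A; apply A→C and equate their C entries.
Rows 2 and 3 agree on C; apply C→A and equate their A entries.
Rows 1 and 3 agree on B; apply B→CE and equate their CE entries.
Rows 1 and 2 agree on E; apply E→A and equate their A entries.
Row 1 is now all distinguished symbols — the join is lossless.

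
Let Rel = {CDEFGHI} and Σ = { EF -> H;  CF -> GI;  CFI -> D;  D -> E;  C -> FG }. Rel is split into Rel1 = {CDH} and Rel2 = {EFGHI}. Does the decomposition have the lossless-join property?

No

Common attributes: Rel1 ∩ Rel2 = {H}.
No dependency enlarges {H}, so (H)⁺ = {H}.
The closure contains neither all of Rel1 = {CDH} nor all of Rel2 = {EFGHI}, so the common attributes are not a superkey of either fragment. The join is lossy.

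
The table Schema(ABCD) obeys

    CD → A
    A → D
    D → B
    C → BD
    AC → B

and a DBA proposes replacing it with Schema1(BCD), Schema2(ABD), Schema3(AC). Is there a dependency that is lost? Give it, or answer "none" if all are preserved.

CD → A: restricted closure across fragments reaches A.
A → D lies within Schema2.
D → B lies within Schema1.
C → BD lies within Schema1.
AC → B: restricted closure across fragments reaches B.
Every dependency is enforceable on the fragments, so the decomposition is dependency-preserving.

none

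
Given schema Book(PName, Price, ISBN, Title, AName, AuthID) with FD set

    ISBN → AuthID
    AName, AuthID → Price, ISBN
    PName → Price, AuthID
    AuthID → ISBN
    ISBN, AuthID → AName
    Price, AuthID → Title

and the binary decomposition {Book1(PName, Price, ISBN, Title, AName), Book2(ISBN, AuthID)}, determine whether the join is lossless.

Yes

Common attributes: Book1 ∩ Book2 = {ISBN}.
Closure of {ISBN}: ISBN → AuthID applies, adding AuthID; ISBN, AuthID → AName applies, adding AName; AName, AuthID → Price, ISBN applies, adding Price; Price, AuthID → Title applies, adding Title. So (ISBN)⁺ = {Price, ISBN, Title, AName, AuthID}.
This closure contains every attribute of Book2, so Book1 ∩ Book2 → Book2. The join is lossless.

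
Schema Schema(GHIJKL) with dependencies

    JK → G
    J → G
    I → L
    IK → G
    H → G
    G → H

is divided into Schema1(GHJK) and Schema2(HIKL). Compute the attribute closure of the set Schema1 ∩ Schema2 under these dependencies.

Schema1 ∩ Schema2 = {HK}.
H → G applies, adding G
Closure: {GHK}.

GHK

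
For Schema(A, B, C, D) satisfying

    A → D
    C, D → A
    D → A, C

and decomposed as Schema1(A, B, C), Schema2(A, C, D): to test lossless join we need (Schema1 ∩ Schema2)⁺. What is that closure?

A, C, D

Schema1 ∩ Schema2 = {A, C}.
A → D applies, adding D
Closure: {A, C, D}.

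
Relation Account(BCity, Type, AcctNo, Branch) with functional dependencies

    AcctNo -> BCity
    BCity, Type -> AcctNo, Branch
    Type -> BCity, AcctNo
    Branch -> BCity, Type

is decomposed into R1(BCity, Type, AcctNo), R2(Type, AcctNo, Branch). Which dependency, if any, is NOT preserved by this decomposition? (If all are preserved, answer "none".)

AcctNo → BCity lies within R1.
BCity, Type → AcctNo, Branch: restricted closure across fragments reaches AcctNo, Branch.
Type → BCity, AcctNo lies within R1.
Branch → BCity, Type: restricted closure across fragments reaches BCity, Type.
Every dependency is enforceable on the fragments, so the decomposition is dependency-preserving.

none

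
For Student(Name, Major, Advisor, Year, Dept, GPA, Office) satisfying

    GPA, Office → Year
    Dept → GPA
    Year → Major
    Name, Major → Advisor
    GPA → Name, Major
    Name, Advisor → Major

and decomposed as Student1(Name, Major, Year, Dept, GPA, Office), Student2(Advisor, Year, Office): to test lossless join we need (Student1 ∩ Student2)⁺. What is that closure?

Major, Year, Office

Student1 ∩ Student2 = {Year, Office}.
Year → Major applies, adding Major
Closure: {Major, Year, Office}.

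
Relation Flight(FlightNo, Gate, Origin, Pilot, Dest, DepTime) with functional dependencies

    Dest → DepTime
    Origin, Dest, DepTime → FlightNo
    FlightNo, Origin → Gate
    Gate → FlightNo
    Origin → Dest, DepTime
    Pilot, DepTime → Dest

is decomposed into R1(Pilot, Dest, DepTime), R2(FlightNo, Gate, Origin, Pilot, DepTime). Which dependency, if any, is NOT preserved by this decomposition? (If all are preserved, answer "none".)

Origin → Dest, DepTime

Check Origin → Dest, DepTime: no single fragment contains all of {Origin, Dest, DepTime}, and the restricted closure of {Origin} across the fragments never reaches {Dest, DepTime}.
Dest → DepTime is preserved.
Origin, Dest, DepTime → FlightNo is preserved.
FlightNo, Origin → Gate is preserved.
Gate → FlightNo is preserved.
Pilot, DepTime → Dest is preserved.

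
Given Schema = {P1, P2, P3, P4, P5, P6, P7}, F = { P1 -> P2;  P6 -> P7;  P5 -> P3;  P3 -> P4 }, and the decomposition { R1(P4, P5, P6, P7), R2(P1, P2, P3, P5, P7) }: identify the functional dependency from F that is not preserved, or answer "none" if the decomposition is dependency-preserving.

P3 -> P4

Check P3 → P4: no single fragment contains all of {P3, P4}, and the restricted closure of {P3} across the fragments never reaches {P4}.
P1 → P2 is preserved.
P6 → P7 is preserved.
P5 → P3 is preserved.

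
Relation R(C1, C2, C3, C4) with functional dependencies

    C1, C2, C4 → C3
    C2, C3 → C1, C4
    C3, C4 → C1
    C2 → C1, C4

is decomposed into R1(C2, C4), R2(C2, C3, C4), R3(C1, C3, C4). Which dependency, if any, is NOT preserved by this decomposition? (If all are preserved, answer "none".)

none

C1, C2, C4 → C3: restricted closure across fragments reaches C3.
C2, C3 → C1, C4: restricted closure across fragments reaches C1, C4.
C3, C4 → C1 lies within R3.
C2 → C1, C4: restricted closure across fragments reaches C1, C4.
Every dependency is enforceable on the fragments, so the decomposition is dependency-preserving.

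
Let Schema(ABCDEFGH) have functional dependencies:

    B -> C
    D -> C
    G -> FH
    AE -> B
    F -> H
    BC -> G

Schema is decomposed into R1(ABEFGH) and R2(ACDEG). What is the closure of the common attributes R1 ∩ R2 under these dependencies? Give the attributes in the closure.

R1 ∩ R2 = {AEG}.
G → FH applies, adding FH
AE → B applies, adding B
B → C applies, adding C
Closure: {ABCEFGH}.

ABCEFGH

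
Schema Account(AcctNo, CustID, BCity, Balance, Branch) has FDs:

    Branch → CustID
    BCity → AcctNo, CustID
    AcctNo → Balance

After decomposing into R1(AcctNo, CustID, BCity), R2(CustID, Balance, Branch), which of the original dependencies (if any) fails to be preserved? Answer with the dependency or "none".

AcctNo → Balance

Check AcctNo → Balance: no single fragment contains all of {AcctNo, Balance}, and the restricted closure of {AcctNo} across the fragments never reaches {Balance}.
Branch → CustID is preserved.
BCity → AcctNo, CustID is preserved.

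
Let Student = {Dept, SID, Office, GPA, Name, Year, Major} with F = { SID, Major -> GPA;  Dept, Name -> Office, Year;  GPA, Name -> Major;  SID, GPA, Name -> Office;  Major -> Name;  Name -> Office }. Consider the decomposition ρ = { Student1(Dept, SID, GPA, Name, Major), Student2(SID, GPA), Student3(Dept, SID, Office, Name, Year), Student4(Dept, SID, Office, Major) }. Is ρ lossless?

Chase test. Columns are Dept, SID, Office, GPA, Name, Year, Major; row i has aⱼ where attribute j ∈ Studenti, else bᵢⱼ.
Initial tableau (one row per fragment):
  row 1: a1 a2 b13 a4 a5 b16 a7
  row 2: b21 a2 b23 a4 b25 b26 b27
  row 3: a1 a2 a3 b34 a5 a6 b37
  row 4: a1 a2 a3 b44 b45 b46 a7
Rows 1 and 4 agree on SID, Major; apply SID, Major→GPA and equate their GPA entries.
Rows 1 and 3 agree on Dept, Name; apply Dept, Name→Office, Year and equate their Office, Year entries.
Rows 1 and 4 agree on Major; apply Major→Name and equate their Name entries.
Rows 1 and 4 agree on Dept, Name; apply Dept, Name→Office, Year and equate their Office, Year entries.
Row 1 is now all distinguished symbols — the join is lossless.

Yes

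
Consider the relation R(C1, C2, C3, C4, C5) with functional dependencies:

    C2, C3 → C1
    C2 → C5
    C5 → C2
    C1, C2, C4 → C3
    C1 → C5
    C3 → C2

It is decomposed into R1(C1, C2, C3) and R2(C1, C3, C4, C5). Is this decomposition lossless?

Yes

Common attributes: R1 ∩ R2 = {C1, C3}.
Closure of {C1, C3}: C1 → C5 applies, adding C5; C3 → C2 applies, adding C2. So (C1, C3)⁺ = {C1, C2, C3, C5}.
This closure contains every attribute of R1, so R1 ∩ R2 → R1. The join is lossless.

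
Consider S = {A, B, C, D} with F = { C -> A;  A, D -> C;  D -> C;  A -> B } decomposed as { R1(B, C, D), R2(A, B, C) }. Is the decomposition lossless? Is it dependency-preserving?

lossless and dependency-preserving

Lossless test: (B, C)⁺ = {A, B, C}, which contains all of one fragment — lossless.
Dependency preservation: A, D → C is not contained in any single fragment, but the restricted closure of its left-hand side across the fragments still reaches the right-hand side; the remaining FDs each lie inside some fragment. All dependencies are preserved.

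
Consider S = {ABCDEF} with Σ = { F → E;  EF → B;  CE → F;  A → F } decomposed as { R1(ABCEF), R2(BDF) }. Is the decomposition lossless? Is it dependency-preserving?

lossy but dependency-preserving

Lossless test: (BF)⁺ = {BEF}, which is a superkey of neither fragment — lossy.
Dependency preservation: every FD's attributes lie within a single fragment, so each can be enforced locally — preserved.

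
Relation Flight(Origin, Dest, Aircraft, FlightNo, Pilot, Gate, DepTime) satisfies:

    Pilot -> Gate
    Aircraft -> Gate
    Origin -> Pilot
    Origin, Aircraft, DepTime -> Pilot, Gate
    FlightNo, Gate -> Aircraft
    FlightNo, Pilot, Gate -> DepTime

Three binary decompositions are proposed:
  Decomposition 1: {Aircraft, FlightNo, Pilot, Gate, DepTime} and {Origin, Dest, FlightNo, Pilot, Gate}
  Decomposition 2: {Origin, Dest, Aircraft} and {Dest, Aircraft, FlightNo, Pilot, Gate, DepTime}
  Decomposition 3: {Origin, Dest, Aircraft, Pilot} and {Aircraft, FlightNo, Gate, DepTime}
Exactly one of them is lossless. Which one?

Decomposition 1

Decomposition 1: common = {FlightNo, Pilot, Gate}, closure = {Aircraft, FlightNo, Pilot, Gate, DepTime} → lossless.
Decomposition 2: common = {Dest, Aircraft}, closure = {Dest, Aircraft, Gate} → lossy.
Decomposition 3: common = {Aircraft}, closure = {Aircraft, Gate} → lossy.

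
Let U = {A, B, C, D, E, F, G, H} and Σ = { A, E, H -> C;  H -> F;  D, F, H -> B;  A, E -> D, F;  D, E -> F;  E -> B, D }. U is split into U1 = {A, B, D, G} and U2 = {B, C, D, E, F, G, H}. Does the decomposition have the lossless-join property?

No

Common attributes: U1 ∩ U2 = {B, D, G}.
No dependency enlarges {B, D, G}, so (B, D, G)⁺ = {B, D, G}.
The closure contains neither all of U1 = {A, B, D, G} nor all of U2 = {B, C, D, E, F, G, H}, so the common attributes are not a superkey of either fragment. The join is lossy.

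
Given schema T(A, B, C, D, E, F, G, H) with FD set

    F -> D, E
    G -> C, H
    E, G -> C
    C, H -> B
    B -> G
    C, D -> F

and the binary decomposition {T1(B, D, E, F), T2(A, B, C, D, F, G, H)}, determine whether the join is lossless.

Common attributes: T1 ∩ T2 = {B, D, F}.
Closure of {B, D, F}: F → D, E applies, adding E; B → G applies, adding G; G → C, H applies, adding C, H. So (B, D, F)⁺ = {B, C, D, E, F, G, H}.
This closure contains every attribute of T1, so T1 ∩ T2 → T1. The join is lossless.

Yes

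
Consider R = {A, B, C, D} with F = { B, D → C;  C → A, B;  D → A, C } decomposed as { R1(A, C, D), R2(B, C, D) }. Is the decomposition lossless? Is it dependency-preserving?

Lossless test: (C, D)⁺ = {A, B, C, D}, which contains all of one fragment — lossless.
Dependency preservation: C → A, B is not contained in any single fragment, but the restricted closure of its left-hand side across the fragments still reaches the right-hand side; the remaining FDs each lie inside some fragment. All dependencies are preserved.

lossless and dependency-preserving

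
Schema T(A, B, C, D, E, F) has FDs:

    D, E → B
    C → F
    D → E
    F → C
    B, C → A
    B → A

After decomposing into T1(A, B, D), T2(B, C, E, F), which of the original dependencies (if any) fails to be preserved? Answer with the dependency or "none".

D → E

Check D → E: no single fragment contains all of {D, E}, and the restricted closure of {D} across the fragments never reaches {E}.
D, E → B is preserved.
C → F is preserved.
F → C is preserved.
B, C → A is preserved.
B → A is preserved.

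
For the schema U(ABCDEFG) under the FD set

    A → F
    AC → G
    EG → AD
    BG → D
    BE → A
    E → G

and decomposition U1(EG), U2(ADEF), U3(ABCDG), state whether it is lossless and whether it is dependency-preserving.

Lossless test (chase): Rows 2 and 3 agree on A; apply A→F and equate their F entries. Rows 1 and 2 agree on E; apply E→G and equate their G entries. Rows 1 and 2 agree on EG; apply EG→AD and equate their AD entries. Rows 1 and 2 agree on A; apply A→F and equate their F entries. No row becomes fully distinguished — the join is lossy.
Dependency preservation: EG → AD; BE → A are not contained in any single fragment, but the restricted closure of each left-hand side across the fragments still reaches the right-hand side; the remaining FDs each lie inside some fragment. All dependencies are preserved.

lossy but dependency-preserving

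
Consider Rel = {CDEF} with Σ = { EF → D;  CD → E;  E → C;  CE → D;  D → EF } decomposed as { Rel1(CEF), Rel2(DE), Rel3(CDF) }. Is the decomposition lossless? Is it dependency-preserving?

lossless and dependency-preserving

Lossless test (chase): Rows 1 and 2 agree on E; apply E→C and equate their C entries. Rows 1 and 2 agree on CE; apply CE→D and equate their D entries. Rows 1 and 2 agree on D; apply D→EF and equate their EF entries. Rows 1 and 3 agree on D; apply D→EF and equate their EF entries. Row 1 is now all distinguished symbols — the join is lossless.
Dependency preservation: EF → D; CD → E; CE → D; D → EF are not contained in any single fragment, but the restricted closure of each left-hand side across the fragments still reaches the right-hand side; the remaining FDs each lie inside some fragment. All dependencies are preserved.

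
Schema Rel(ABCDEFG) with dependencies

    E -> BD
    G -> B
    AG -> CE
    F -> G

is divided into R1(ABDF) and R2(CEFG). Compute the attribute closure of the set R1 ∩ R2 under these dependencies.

R1 ∩ R2 = {F}.
F → G applies, adding G
G → B applies, adding B
Closure: {BFG}.

BFG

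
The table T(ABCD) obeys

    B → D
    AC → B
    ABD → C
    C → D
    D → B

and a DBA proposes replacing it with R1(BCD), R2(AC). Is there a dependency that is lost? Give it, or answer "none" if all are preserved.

Check ABD → C: no single fragment contains all of {ABCD}, and the restricted closure of {ABD} across the fragments never reaches {C}.
B → D is preserved.
AC → B is preserved.
C → D is preserved.
D → B is preserved.

ABD → C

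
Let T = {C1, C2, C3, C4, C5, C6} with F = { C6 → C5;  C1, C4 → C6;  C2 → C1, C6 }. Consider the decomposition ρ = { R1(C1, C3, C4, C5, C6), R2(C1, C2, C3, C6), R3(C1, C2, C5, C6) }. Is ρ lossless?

Chase test. Columns are C1, C2, C3, C4, C5, C6; row i has aⱼ where attribute j ∈ Ri, else bᵢⱼ.
Initial tableau (one row per fragment):
  row 1: a1 b12 a3 a4 a5 a6
  row 2: a1 a2 a3 b24 b25 a6
  row 3: a1 a2 b33 b34 a5 a6
Rows 1 and 2 agree on C6; apply C6→C5 and equate their C5 entries.
No row becomes fully distinguished — the join is lossy.

No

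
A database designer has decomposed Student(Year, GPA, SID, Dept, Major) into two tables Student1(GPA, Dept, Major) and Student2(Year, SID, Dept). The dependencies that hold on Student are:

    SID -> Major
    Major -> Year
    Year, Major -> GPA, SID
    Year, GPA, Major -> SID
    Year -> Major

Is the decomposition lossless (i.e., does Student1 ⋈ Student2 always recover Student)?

No

Common attributes: Student1 ∩ Student2 = {Dept}.
No dependency enlarges {Dept}, so (Dept)⁺ = {Dept}.
The closure contains neither all of Student1 = {GPA, Dept, Major} nor all of Student2 = {Year, SID, Dept}, so the common attributes are not a superkey of either fragment. The join is lossy.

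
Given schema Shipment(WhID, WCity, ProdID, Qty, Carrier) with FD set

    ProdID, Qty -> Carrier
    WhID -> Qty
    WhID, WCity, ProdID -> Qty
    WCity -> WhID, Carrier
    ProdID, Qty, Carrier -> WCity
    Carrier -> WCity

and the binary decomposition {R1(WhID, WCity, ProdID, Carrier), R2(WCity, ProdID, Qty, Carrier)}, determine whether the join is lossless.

Common attributes: R1 ∩ R2 = {WCity, ProdID, Carrier}.
Closure of {WCity, ProdID, Carrier}: WCity → WhID, Carrier applies, adding WhID; WhID → Qty applies, adding Qty. So (WCity, ProdID, Carrier)⁺ = {WhID, WCity, ProdID, Qty, Carrier}.
This closure contains every attribute of R1, so R1 ∩ R2 → R1. The join is lossless.

Yes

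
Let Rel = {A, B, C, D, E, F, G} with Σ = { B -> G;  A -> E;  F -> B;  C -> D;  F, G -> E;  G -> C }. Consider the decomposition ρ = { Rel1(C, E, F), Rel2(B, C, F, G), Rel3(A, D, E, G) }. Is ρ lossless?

Chase test. Columns are A, B, C, D, E, F, G; row i has aⱼ where attribute j ∈ Reli, else bᵢⱼ.
Initial tableau (one row per fragment):
  row 1: b11 b12 a3 b14 a5 a6 b17
  row 2: b21 a2 a3 b24 b25 a6 a7
  row 3: a1 b32 b33 a4 a5 b36 a7
Rows 1 and 2 agree on F; apply F→B and equate their B entries.
Rows 1 and 2 agree on C; apply C→D and equate their D entries.
Rows 2 and 3 agree on G; apply G→C and equate their C entries.
Rows 1 and 2 agree on B; apply B→G and equate their G entries.
Rows 1 and 3 agree on C; apply C→D and equate their D entries.
Rows 1 and 2 agree on F, G; apply F, G→E and equate their E entries.
No row becomes fully distinguished — the join is lossy.

No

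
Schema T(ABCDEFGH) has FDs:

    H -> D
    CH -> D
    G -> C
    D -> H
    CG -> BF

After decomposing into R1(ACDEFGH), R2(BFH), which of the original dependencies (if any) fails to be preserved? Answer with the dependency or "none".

CG -> BF

Check CG → BF: no single fragment contains all of {BCFG}, and the restricted closure of {CG} across the fragments never reaches {BF}.
H → D is preserved.
CH → D is preserved.
G → C is preserved.
D → H is preserved.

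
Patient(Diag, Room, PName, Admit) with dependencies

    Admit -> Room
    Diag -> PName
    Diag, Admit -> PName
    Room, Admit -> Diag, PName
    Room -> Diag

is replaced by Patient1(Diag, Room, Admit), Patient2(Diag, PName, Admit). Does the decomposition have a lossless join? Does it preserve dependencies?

lossless and dependency-preserving

Lossless test: (Diag, Admit)⁺ = {Diag, Room, PName, Admit}, which contains all of one fragment — lossless.
Dependency preservation: Room, Admit → Diag, PName is not contained in any single fragment, but the restricted closure of its left-hand side across the fragments still reaches the right-hand side; the remaining FDs each lie inside some fragment. All dependencies are preserved.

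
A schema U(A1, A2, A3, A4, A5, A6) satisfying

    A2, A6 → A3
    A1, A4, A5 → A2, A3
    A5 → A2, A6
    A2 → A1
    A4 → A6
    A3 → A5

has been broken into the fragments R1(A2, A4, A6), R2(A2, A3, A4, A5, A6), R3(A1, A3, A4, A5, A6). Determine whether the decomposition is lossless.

Yes

Chase test. Columns are A1, A2, A3, A4, A5, A6; row i has aⱼ where attribute j ∈ Ri, else bᵢⱼ.
Initial tableau (one row per fragment):
  row 1: b11 a2 b13 a4 b15 a6
  row 2: b21 a2 a3 a4 a5 a6
  row 3: a1 b32 a3 a4 a5 a6
Rows 1 and 2 agree on A2, A6; apply A2, A6→A3 and equate their A3 entries.
Rows 2 and 3 agree on A5; apply A5→A2, A6 and equate their A2, A6 entries.
Rows 1 and 2 agree on A2; apply A2→A1 and equate their A1 entries.
Rows 1 and 3 agree on A2; apply A2→A1 and equate their A1 entries.
Rows 1 and 2 agree on A3; apply A3→A5 and equate their A5 entries.
Row 1 is now all distinguished symbols — the join is lossless.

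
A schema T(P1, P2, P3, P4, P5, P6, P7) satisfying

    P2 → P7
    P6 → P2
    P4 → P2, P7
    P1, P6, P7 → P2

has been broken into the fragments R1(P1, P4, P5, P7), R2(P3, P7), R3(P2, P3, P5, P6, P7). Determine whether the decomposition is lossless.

Chase test. Columns are P1, P2, P3, P4, P5, P6, P7; row i has aⱼ where attribute j ∈ Ri, else bᵢⱼ.
Initial tableau (one row per fragment):
  row 1: a1 b12 b13 a4 a5 b16 a7
  row 2: b21 b22 a3 b24 b25 b26 a7
  row 3: b31 a2 a3 b34 a5 a6 a7
No row becomes fully distinguished — the join is lossy.

No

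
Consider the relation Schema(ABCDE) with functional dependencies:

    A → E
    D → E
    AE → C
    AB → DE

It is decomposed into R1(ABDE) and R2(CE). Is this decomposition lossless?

Common attributes: R1 ∩ R2 = {E}.
No dependency enlarges {E}, so (E)⁺ = {E}.
The closure contains neither all of R1 = {ABDE} nor all of R2 = {CE}, so the common attributes are not a superkey of either fragment. The join is lossy.

No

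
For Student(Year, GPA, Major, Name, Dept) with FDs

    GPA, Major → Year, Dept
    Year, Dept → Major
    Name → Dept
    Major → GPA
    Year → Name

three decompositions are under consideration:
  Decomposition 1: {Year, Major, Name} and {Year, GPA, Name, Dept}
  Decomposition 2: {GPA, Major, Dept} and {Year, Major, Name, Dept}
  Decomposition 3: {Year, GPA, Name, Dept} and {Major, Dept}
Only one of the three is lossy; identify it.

Decomposition 1: common = {Year, Name}, closure = {Year, GPA, Major, Name, Dept} → lossless.
Decomposition 2: common = {Major, Dept}, closure = {Year, GPA, Major, Name, Dept} → lossless.
Decomposition 3: common = {Dept}, closure = {Dept} → lossy.

Decomposition 3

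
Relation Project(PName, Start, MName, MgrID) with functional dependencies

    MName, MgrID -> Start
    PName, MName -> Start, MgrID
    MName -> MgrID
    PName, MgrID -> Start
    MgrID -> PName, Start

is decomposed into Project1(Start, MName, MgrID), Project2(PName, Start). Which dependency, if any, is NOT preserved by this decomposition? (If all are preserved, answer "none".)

Check MgrID → PName, Start: no single fragment contains all of {PName, Start, MgrID}, and the restricted closure of {MgrID} across the fragments never reaches {PName, Start}.
MName, MgrID → Start is preserved.
PName, MName → Start, MgrID is preserved.
MName → MgrID is preserved.
PName, MgrID → Start is preserved.

MgrID -> PName, Start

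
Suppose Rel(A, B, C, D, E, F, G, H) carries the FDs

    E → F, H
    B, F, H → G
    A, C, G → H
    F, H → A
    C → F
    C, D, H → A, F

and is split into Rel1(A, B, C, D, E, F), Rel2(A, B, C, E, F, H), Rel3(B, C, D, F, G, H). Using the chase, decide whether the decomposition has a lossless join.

Yes

Chase test. Columns are A, B, C, D, E, F, G, H; row i has aⱼ where attribute j ∈ Reli, else bᵢⱼ.
Initial tableau (one row per fragment):
  row 1: a1 a2 a3 a4 a5 a6 b17 b18
  row 2: a1 a2 a3 b24 a5 a6 b27 a8
  row 3: b31 a2 a3 a4 b35 a6 a7 a8
Rows 1 and 2 agree on E; apply E→F, H and equate their F, H entries.
Rows 1 and 2 agree on B, F, H; apply B, F, H→G and equate their G entries.
Rows 1 and 3 agree on B, F, H; apply B, F, H→G and equate their G entries.
Rows 1 and 3 agree on F, H; apply F, H→A and equate their A entries.
Row 1 is now all distinguished symbols — the join is lossless.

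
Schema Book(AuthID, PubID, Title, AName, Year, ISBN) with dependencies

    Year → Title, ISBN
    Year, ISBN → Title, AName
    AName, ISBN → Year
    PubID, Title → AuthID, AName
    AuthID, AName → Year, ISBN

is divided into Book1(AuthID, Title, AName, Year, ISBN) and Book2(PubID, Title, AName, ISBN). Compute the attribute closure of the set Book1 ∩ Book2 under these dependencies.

Title, AName, Year, ISBN

Book1 ∩ Book2 = {Title, AName, ISBN}.
AName, ISBN → Year applies, adding Year
Closure: {Title, AName, Year, ISBN}.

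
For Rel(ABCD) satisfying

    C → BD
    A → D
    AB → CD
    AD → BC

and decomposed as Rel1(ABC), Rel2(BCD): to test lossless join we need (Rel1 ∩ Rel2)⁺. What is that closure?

Rel1 ∩ Rel2 = {BC}.
C → BD applies, adding D
Closure: {BCD}.

BCD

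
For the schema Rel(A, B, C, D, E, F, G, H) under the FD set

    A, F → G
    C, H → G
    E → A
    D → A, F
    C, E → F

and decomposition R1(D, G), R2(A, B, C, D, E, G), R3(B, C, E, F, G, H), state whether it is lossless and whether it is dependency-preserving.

lossy and not dependency-preserving

Lossless test (chase): Rows 2 and 3 agree on E; apply E→A and equate their A entries. Rows 1 and 2 agree on D; apply D→A, F and equate their A, F entries. Rows 2 and 3 agree on C, E; apply C, E→F and equate their F entries. No row becomes fully distinguished — the join is lossy.
Dependency preservation: the restricted closure of {A, F} across the fragments never reaches {G}, so A, F → G cannot be enforced without a join — not preserved.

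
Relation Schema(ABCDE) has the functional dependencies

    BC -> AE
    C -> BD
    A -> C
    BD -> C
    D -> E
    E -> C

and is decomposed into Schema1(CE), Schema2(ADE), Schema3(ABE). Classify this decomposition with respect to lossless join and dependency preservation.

lossless and dependency-preserving

Lossless test (chase): Rows 2 and 3 agree on A; apply A→C and equate their C entries. Rows 1 and 2 agree on E; apply E→C and equate their C entries. Rows 1 and 2 agree on C; apply C→BD and equate their BD entries. Rows 1 and 3 agree on C; apply C→BD and equate their BD entries. Rows 1 and 2 agree on BC; apply BC→AE and equate their AE entries. Row 1 is now all distinguished symbols — the join is lossless.
Dependency preservation: BC → AE; C → BD; A → C; BD → C are not contained in any single fragment, but the restricted closure of each left-hand side across the fragments still reaches the right-hand side; the remaining FDs each lie inside some fragment. All dependencies are preserved.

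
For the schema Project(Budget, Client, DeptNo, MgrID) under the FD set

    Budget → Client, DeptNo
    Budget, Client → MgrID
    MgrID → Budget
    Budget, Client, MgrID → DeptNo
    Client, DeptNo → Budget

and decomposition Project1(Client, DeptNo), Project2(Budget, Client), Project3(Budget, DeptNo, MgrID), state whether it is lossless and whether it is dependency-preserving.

lossless but not dependency-preserving

Lossless test (chase): Rows 2 and 3 agree on Budget; apply Budget→Client, DeptNo and equate their Client, DeptNo entries. Rows 2 and 3 agree on Budget, Client; apply Budget, Client→MgrID and equate their MgrID entries. Rows 1 and 2 agree on Client, DeptNo; apply Client, DeptNo→Budget and equate their Budget entries. Rows 1 and 2 agree on Budget, Client; apply Budget, Client→MgrID and equate their MgrID entries. Row 1 is now all distinguished symbols — the join is lossless.
Dependency preservation: the restricted closure of {Client, DeptNo} across the fragments never reaches {Budget}, so Client, DeptNo → Budget cannot be enforced without a join — not preserved.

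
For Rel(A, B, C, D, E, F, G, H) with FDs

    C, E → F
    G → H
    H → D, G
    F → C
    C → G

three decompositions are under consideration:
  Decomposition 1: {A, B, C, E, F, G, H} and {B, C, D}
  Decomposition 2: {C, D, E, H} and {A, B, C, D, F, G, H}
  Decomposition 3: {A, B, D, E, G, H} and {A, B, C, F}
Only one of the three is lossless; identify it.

Decomposition 1

Decomposition 1: common = {B, C}, closure = {B, C, D, G, H} → lossless.
Decomposition 2: common = {C, D, H}, closure = {C, D, G, H} → lossy.
Decomposition 3: common = {A, B}, closure = {A, B} → lossy.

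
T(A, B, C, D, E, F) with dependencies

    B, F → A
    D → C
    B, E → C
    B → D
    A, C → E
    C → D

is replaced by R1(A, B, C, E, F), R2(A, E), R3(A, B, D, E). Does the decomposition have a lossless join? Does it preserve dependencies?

lossless but not dependency-preserving

Lossless test (chase): Rows 1 and 3 agree on B, E; apply B, E→C and equate their C entries. Rows 1 and 3 agree on B; apply B→D and equate their D entries. Row 1 is now all distinguished symbols — the join is lossless.
Dependency preservation: the restricted closure of {D} across the fragments never reaches {C}, so D → C cannot be enforced without a join — not preserved.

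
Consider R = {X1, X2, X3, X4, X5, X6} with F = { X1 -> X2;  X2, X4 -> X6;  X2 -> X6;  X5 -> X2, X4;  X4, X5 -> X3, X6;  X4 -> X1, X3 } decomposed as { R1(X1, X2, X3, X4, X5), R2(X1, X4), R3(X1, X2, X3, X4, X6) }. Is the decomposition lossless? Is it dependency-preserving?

Lossless test (chase): Rows 1 and 2 agree on X1; apply X1→X2 and equate their X2 entries. Rows 1 and 2 agree on X2, X4; apply X2, X4→X6 and equate their X6 entries. Rows 1 and 3 agree on X2, X4; apply X2, X4→X6 and equate their X6 entries. Rows 1 and 2 agree on X4; apply X4→X1, X3 and equate their X1, X3 entries. Row 1 is now all distinguished symbols — the join is lossless.
Dependency preservation: X4, X5 → X3, X6 is not contained in any single fragment, but the restricted closure of its left-hand side across the fragments still reaches the right-hand side; the remaining FDs each lie inside some fragment. All dependencies are preserved.

lossless and dependency-preserving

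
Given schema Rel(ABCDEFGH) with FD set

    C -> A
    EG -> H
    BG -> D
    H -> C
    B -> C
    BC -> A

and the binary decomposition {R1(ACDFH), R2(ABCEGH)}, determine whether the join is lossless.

No

Common attributes: R1 ∩ R2 = {ACH}.
No dependency enlarges {ACH}, so (ACH)⁺ = {ACH}.
The closure contains neither all of R1 = {ACDFH} nor all of R2 = {ABCEGH}, so the common attributes are not a superkey of either fragment. The join is lossy.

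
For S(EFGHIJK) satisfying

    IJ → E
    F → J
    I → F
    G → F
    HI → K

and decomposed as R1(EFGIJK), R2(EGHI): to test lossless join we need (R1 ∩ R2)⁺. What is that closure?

R1 ∩ R2 = {EGI}.
I → F applies, adding F
F → J applies, adding J
Closure: {EFGIJ}.

EFGIJ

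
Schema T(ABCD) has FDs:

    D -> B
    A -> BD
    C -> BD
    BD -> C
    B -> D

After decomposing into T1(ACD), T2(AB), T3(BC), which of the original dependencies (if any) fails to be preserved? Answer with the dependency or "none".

D → B: restricted closure across fragments reaches B.
A → BD: restricted closure across fragments reaches BD.
C → BD: restricted closure across fragments reaches BD.
BD → C: restricted closure across fragments reaches C.
B → D: restricted closure across fragments reaches D.
Every dependency is enforceable on the fragments, so the decomposition is dependency-preserving.

none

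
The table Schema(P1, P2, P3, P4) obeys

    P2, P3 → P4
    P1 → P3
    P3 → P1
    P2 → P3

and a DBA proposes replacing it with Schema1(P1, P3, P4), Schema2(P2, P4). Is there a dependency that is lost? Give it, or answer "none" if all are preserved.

Check P2 → P3: no single fragment contains all of {P2, P3}, and the restricted closure of {P2} across the fragments never reaches {P3}.
P2, P3 → P4 is preserved.
P1 → P3 is preserved.
P3 → P1 is preserved.

P2 → P3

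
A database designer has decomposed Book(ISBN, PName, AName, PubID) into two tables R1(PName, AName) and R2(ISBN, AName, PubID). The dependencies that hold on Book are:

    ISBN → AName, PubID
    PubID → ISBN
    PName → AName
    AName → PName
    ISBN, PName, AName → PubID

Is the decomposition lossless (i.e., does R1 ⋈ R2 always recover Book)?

Common attributes: R1 ∩ R2 = {AName}.
Closure of {AName}: AName → PName applies, adding PName. So (AName)⁺ = {PName, AName}.
This closure contains every attribute of R1, so R1 ∩ R2 → R1. The join is lossless.

Yes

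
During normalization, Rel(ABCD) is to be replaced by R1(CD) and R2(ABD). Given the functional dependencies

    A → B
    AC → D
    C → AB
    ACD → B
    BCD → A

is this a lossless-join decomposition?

No

Common attributes: R1 ∩ R2 = {D}.
No dependency enlarges {D}, so (D)⁺ = {D}.
The closure contains neither all of R1 = {CD} nor all of R2 = {ABD}, so the common attributes are not a superkey of either fragment. The join is lossy.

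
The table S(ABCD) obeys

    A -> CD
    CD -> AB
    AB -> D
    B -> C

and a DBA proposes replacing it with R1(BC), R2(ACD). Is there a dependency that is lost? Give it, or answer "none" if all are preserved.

Check CD → AB: no single fragment contains all of {ABCD}, and the restricted closure of {CD} across the fragments never reaches {AB}.
A → CD is preserved.
AB → D is preserved.
B → C is preserved.

CD -> AB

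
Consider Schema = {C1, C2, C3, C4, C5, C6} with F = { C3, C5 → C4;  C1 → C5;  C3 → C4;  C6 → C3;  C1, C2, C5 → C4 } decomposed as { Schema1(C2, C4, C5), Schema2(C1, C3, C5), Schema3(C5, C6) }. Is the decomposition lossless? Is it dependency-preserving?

Lossless test (chase): applying each FD to every pair of rows produces no changes in the tableau, so no row becomes fully distinguished — the join is lossy.
Dependency preservation: the restricted closure of {C3, C5} across the fragments never reaches {C4}, so C3, C5 → C4 cannot be enforced without a join — not preserved.

lossy and not dependency-preserving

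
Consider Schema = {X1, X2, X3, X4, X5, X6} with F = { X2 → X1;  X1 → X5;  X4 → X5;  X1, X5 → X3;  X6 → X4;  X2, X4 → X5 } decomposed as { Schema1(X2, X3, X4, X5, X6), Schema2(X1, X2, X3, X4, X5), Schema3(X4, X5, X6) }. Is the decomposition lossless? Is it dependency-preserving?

Lossless test (chase): Rows 1 and 2 agree on X2; apply X2→X1 and equate their X1 entries. Row 1 is now all distinguished symbols — the join is lossless.
Dependency preservation: every FD's attributes lie within a single fragment, so each can be enforced locally — preserved.

lossless and dependency-preserving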